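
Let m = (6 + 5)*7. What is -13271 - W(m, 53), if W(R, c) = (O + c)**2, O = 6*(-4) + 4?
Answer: -14360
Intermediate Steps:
m = 77 (m = 11*7 = 77)
O = -20 (O = -24 + 4 = -20)
W(R, c) = (-20 + c)**2
-13271 - W(m, 53) = -13271 - (-20 + 53)**2 = -13271 - 1*33**2 = -13271 - 1*1089 = -13271 - 1089 = -14360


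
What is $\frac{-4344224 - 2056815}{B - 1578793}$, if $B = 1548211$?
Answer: $\frac{6401039}{30582} \approx 209.31$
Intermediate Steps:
$\frac{-4344224 - 2056815}{B - 1578793} = \frac{-4344224 - 2056815}{1548211 - 1578793} = - \frac{6401039}{-30582} = \left(-6401039\right) \left(- \frac{1}{30582}\right) = \frac{6401039}{30582}$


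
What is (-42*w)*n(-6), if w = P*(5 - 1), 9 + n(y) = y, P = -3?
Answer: -7560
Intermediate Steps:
n(y) = -9 + y
w = -12 (w = -3*(5 - 1) = -3*4 = -12)
(-42*w)*n(-6) = (-42*(-12))*(-9 - 6) = 504*(-15) = -7560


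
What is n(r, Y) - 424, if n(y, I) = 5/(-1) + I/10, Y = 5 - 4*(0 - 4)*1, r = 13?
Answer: -4269/10 ≈ -426.90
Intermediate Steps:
Y = 21 (Y = 5 - 4*(-4)*1 = 5 + 16*1 = 5 + 16 = 21)
n(y, I) = -5 + I/10 (n(y, I) = 5*(-1) + I*(⅒) = -5 + I/10)
n(r, Y) - 424 = (-5 + (⅒)*21) - 424 = (-5 + 21/10) - 424 = -29/10 - 424 = -4269/10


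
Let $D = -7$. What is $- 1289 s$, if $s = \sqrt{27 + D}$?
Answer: $- 2578 \sqrt{5} \approx -5764.6$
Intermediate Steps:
$s = 2 \sqrt{5}$ ($s = \sqrt{27 - 7} = \sqrt{20} = 2 \sqrt{5} \approx 4.4721$)
$- 1289 s = - 1289 \cdot 2 \sqrt{5} = - 2578 \sqrt{5}$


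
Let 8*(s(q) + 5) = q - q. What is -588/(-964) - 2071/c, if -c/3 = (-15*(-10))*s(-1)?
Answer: -168361/542250 ≈ -0.31049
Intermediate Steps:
s(q) = -5 (s(q) = -5 + (q - q)/8 = -5 + (⅛)*0 = -5 + 0 = -5)
c = 2250 (c = -3*(-15*(-10))*(-5) = -450*(-5) = -3*(-750) = 2250)
-588/(-964) - 2071/c = -588/(-964) - 2071/2250 = -588*(-1/964) - 2071*1/2250 = 147/241 - 2071/2250 = -168361/542250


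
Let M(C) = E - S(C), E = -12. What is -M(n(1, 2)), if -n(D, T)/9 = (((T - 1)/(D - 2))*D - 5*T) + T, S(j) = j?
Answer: 93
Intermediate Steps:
n(D, T) = 36*T - 9*D*(-1 + T)/(-2 + D) (n(D, T) = -9*((((T - 1)/(D - 2))*D - 5*T) + T) = -9*((((-1 + T)/(-2 + D))*D - 5*T) + T) = -9*((D*(-1 + T)/(-2 + D) - 5*T) + T) = -9*((-5*T + D*(-1 + T)/(-2 + D)) + T) = -9*(-4*T + D*(-1 + T)/(-2 + D)) = 36*T - 9*D*(-1 + T)/(-2 + D))
M(C) = -12 - C
-M(n(1, 2)) = -(-12 - 9*(1 - 8*2 + 3*1*2)/(-2 + 1)) = -(-12 - 9*(1 - 16 + 6)/(-1)) = -(-12 - 9*(-1)*(-9)) = -(-12 - 1*81) = -(-12 - 81) = -1*(-93) = 93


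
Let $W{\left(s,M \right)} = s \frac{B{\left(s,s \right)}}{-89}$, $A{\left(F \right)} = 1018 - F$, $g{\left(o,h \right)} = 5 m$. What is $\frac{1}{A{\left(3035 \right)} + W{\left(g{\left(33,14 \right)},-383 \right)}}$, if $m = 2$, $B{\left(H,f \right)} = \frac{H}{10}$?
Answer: $- \frac{89}{179523} \approx -0.00049576$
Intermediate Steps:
$B{\left(H,f \right)} = \frac{H}{10}$ ($B{\left(H,f \right)} = H \frac{1}{10} = \frac{H}{10}$)
$g{\left(o,h \right)} = 10$ ($g{\left(o,h \right)} = 5 \cdot 2 = 10$)
$W{\left(s,M \right)} = - \frac{s^{2}}{890}$ ($W{\left(s,M \right)} = s \frac{\frac{1}{10} s}{-89} = s \frac{s}{10} \left(- \frac{1}{89}\right) = s \left(- \frac{s}{890}\right) = - \frac{s^{2}}{890}$)
$\frac{1}{A{\left(3035 \right)} + W{\left(g{\left(33,14 \right)},-383 \right)}} = \frac{1}{\left(1018 - 3035\right) - \frac{10^{2}}{890}} = \frac{1}{\left(1018 - 3035\right) - \frac{10}{89}} = \frac{1}{-2017 - \frac{10}{89}} = \frac{1}{- \frac{179523}{89}} = - \frac{89}{179523}$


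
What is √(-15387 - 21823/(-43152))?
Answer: I*√1790694728697/10788 ≈ 124.04*I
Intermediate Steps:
√(-15387 - 21823/(-43152)) = √(-15387 - 21823*(-1/43152)) = √(-15387 + 21823/43152) = √(-663958001/43152) = I*√1790694728697/10788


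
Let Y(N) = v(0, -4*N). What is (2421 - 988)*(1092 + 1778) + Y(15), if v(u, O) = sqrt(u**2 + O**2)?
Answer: 4112770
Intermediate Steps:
v(u, O) = sqrt(O**2 + u**2)
Y(N) = 4*sqrt(N**2) (Y(N) = sqrt((-4*N)**2 + 0**2) = sqrt(16*N**2 + 0) = sqrt(16*N**2) = 4*sqrt(N**2))
(2421 - 988)*(1092 + 1778) + Y(15) = (2421 - 988)*(1092 + 1778) + 4*sqrt(15**2) = 1433*2870 + 4*sqrt(225) = 4112710 + 4*15 = 4112710 + 60 = 4112770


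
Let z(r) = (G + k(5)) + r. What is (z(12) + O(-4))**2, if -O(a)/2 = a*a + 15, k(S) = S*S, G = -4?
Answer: 841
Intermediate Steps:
k(S) = S**2
O(a) = -30 - 2*a**2 (O(a) = -2*(a*a + 15) = -2*(a**2 + 15) = -2*(15 + a**2) = -30 - 2*a**2)
z(r) = 21 + r (z(r) = (-4 + 5**2) + r = (-4 + 25) + r = 21 + r)
(z(12) + O(-4))**2 = ((21 + 12) + (-30 - 2*(-4)**2))**2 = (33 + (-30 - 2*16))**2 = (33 + (-30 - 32))**2 = (33 - 62)**2 = (-29)**2 = 841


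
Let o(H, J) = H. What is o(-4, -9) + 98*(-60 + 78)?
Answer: 1760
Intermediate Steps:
o(-4, -9) + 98*(-60 + 78) = -4 + 98*(-60 + 78) = -4 + 98*18 = -4 + 1764 = 1760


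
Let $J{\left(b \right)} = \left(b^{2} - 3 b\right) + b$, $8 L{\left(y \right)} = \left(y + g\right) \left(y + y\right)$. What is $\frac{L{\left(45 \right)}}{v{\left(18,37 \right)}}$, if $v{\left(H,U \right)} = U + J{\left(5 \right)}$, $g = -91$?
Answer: $- \frac{1035}{104} \approx -9.9519$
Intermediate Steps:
$L{\left(y \right)} = \frac{y \left(-91 + y\right)}{4}$ ($L{\left(y \right)} = \frac{\left(y - 91\right) \left(y + y\right)}{8} = \frac{\left(-91 + y\right) 2 y}{8} = \frac{2 y \left(-91 + y\right)}{8} = \frac{y \left(-91 + y\right)}{4}$)
$J{\left(b \right)} = b^{2} - 2 b$
$v{\left(H,U \right)} = 15 + U$ ($v{\left(H,U \right)} = U + 5 \left(-2 + 5\right) = U + 5 \cdot 3 = U + 15 = 15 + U$)
$\frac{L{\left(45 \right)}}{v{\left(18,37 \right)}} = \frac{\frac{1}{4} \cdot 45 \left(-91 + 45\right)}{15 + 37} = \frac{\frac{1}{4} \cdot 45 \left(-46\right)}{52} = \left(- \frac{1035}{2}\right) \frac{1}{52} = - \frac{1035}{104}$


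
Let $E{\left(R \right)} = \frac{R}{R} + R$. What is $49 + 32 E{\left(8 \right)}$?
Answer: $337$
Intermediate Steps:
$E{\left(R \right)} = 1 + R$
$49 + 32 E{\left(8 \right)} = 49 + 32 \left(1 + 8\right) = 49 + 32 \cdot 9 = 49 + 288 = 337$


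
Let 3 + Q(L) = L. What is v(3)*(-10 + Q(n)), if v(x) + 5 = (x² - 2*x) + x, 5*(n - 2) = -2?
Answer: -57/5 ≈ -11.400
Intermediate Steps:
n = 8/5 (n = 2 + (⅕)*(-2) = 2 - ⅖ = 8/5 ≈ 1.6000)
Q(L) = -3 + L
v(x) = -5 + x² - x (v(x) = -5 + ((x² - 2*x) + x) = -5 + (x² - x) = -5 + x² - x)
v(3)*(-10 + Q(n)) = (-5 + 3² - 1*3)*(-10 + (-3 + 8/5)) = (-5 + 9 - 3)*(-10 - 7/5) = 1*(-57/5) = -57/5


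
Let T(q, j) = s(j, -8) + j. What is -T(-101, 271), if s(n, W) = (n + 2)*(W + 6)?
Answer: 275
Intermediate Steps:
s(n, W) = (2 + n)*(6 + W)
T(q, j) = -4 - j (T(q, j) = (12 + 2*(-8) + 6*j - 8*j) + j = (12 - 16 + 6*j - 8*j) + j = (-4 - 2*j) + j = -4 - j)
-T(-101, 271) = -(-4 - 1*271) = -(-4 - 271) = -1*(-275) = 275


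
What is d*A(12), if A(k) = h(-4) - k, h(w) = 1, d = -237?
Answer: 2607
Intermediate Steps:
A(k) = 1 - k
d*A(12) = -237*(1 - 1*12) = -237*(1 - 12) = -237*(-11) = 2607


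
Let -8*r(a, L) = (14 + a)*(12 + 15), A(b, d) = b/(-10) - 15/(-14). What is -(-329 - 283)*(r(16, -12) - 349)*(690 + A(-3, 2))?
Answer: -6667831494/35 ≈ -1.9051e+8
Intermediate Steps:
A(b, d) = 15/14 - b/10 (A(b, d) = b*(-⅒) - 15*(-1/14) = -b/10 + 15/14 = 15/14 - b/10)
r(a, L) = -189/4 - 27*a/8 (r(a, L) = -(14 + a)*(12 + 15)/8 = -(14 + a)*27/8 = -(378 + 27*a)/8 = -189/4 - 27*a/8)
-(-329 - 283)*(r(16, -12) - 349)*(690 + A(-3, 2)) = -(-329 - 283)*((-189/4 - 27/8*16) - 349)*(690 + (15/14 - ⅒*(-3))) = -(-612*((-189/4 - 54) - 349))*(690 + (15/14 + 3/10)) = -(-612*(-405/4 - 349))*(690 + 48/35) = -(-612*(-1801/4))*24198/35 = -275553*24198/35 = -1*6667831494/35 = -6667831494/35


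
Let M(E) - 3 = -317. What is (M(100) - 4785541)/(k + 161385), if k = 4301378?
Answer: -4785855/4462763 ≈ -1.0724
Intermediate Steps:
M(E) = -314 (M(E) = 3 - 317 = -314)
(M(100) - 4785541)/(k + 161385) = (-314 - 4785541)/(4301378 + 161385) = -4785855/4462763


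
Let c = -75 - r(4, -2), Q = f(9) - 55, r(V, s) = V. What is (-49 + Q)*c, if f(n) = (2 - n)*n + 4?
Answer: 12877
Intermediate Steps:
f(n) = 4 + n*(2 - n) (f(n) = n*(2 - n) + 4 = 4 + n*(2 - n))
Q = -114 (Q = (4 - 1*9**2 + 2*9) - 55 = (4 - 1*81 + 18) - 55 = (4 - 81 + 18) - 55 = -59 - 55 = -114)
c = -79 (c = -75 - 1*4 = -75 - 4 = -79)
(-49 + Q)*c = (-49 - 114)*(-79) = -163*(-79) = 12877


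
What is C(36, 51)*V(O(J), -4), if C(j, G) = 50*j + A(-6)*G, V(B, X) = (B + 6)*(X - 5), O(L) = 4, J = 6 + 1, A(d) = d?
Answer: -134460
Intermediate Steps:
J = 7
V(B, X) = (-5 + X)*(6 + B) (V(B, X) = (6 + B)*(-5 + X) = (-5 + X)*(6 + B))
C(j, G) = -6*G + 50*j (C(j, G) = 50*j - 6*G = -6*G + 50*j)
C(36, 51)*V(O(J), -4) = (-6*51 + 50*36)*(-30 - 5*4 + 6*(-4) + 4*(-4)) = (-306 + 1800)*(-30 - 20 - 24 - 16) = 1494*(-90) = -134460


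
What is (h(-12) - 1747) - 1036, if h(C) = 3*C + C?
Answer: -2831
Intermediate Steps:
h(C) = 4*C
(h(-12) - 1747) - 1036 = (4*(-12) - 1747) - 1036 = (-48 - 1747) - 1036 = -1795 - 1036 = -2831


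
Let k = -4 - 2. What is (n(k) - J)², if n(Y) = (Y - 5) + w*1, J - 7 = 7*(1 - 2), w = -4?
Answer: 225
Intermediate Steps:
k = -6
J = 0 (J = 7 + 7*(1 - 2) = 7 + 7*(-1) = 7 - 7 = 0)
n(Y) = -9 + Y (n(Y) = (Y - 5) - 4*1 = (-5 + Y) - 4 = -9 + Y)
(n(k) - J)² = ((-9 - 6) - 1*0)² = (-15 + 0)² = (-15)² = 225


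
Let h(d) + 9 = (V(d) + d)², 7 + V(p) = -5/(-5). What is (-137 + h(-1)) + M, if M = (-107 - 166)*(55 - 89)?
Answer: 9185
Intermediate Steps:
V(p) = -6 (V(p) = -7 - 5/(-5) = -7 - 5*(-⅕) = -7 + 1 = -6)
M = 9282 (M = -273*(-34) = 9282)
h(d) = -9 + (-6 + d)²
(-137 + h(-1)) + M = (-137 + (-9 + (-6 - 1)²)) + 9282 = (-137 + (-9 + (-7)²)) + 9282 = (-137 + (-9 + 49)) + 9282 = (-137 + 40) + 9282 = -97 + 9282 = 9185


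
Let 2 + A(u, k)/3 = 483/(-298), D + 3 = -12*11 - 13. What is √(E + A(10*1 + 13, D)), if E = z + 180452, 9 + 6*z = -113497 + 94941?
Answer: 4*√2214720057/447 ≈ 421.13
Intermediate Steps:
D = -148 (D = -3 + (-12*11 - 13) = -3 + (-132 - 13) = -3 - 145 = -148)
A(u, k) = -3237/298 (A(u, k) = -6 + 3*(483/(-298)) = -6 + 3*(483*(-1/298)) = -6 + 3*(-483/298) = -6 - 1449/298 = -3237/298)
z = -18565/6 (z = -3/2 + (-113497 + 94941)/6 = -3/2 + (⅙)*(-18556) = -3/2 - 9278/3 = -18565/6 ≈ -3094.2)
E = 1064147/6 (E = -18565/6 + 180452 = 1064147/6 ≈ 1.7736e+5)
√(E + A(10*1 + 13, D)) = √(1064147/6 - 3237/298) = √(79274096/447) = 4*√2214720057/447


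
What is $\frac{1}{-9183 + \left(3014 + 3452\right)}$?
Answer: $- \frac{1}{2717} \approx -0.00036805$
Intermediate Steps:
$\frac{1}{-9183 + \left(3014 + 3452\right)} = \frac{1}{-9183 + 6466} = \frac{1}{-2717} = - \frac{1}{2717}$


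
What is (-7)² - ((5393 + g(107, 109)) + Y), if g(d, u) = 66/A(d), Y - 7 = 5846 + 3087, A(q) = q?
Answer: -1528454/107 ≈ -14285.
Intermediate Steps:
Y = 8940 (Y = 7 + (5846 + 3087) = 7 + 8933 = 8940)
g(d, u) = 66/d
(-7)² - ((5393 + g(107, 109)) + Y) = (-7)² - ((5393 + 66/107) + 8940) = 49 - ((5393 + 66*(1/107)) + 8940) = 49 - ((5393 + 66/107) + 8940) = 49 - (577117/107 + 8940) = 49 - 1*1533697/107 = 49 - 1533697/107 = -1528454/107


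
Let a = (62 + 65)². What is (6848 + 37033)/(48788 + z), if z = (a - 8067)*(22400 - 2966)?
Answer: 43881/156725696 ≈ 0.00027999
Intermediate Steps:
a = 16129 (a = 127² = 16129)
z = 156676908 (z = (16129 - 8067)*(22400 - 2966) = 8062*19434 = 156676908)
(6848 + 37033)/(48788 + z) = (6848 + 37033)/(48788 + 156676908) = 43881/156725696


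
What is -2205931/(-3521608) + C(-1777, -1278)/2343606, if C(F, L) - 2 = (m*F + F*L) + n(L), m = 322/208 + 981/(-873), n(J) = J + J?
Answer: 16589433790365785/10407362926082928 ≈ 1.5940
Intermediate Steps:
n(J) = 2*J
m = 4281/10088 (m = 322*(1/208) + 981*(-1/873) = 161/104 - 109/97 = 4281/10088 ≈ 0.42437)
C(F, L) = 2 + 2*L + 4281*F/10088 + F*L (C(F, L) = 2 + ((4281*F/10088 + F*L) + 2*L) = 2 + (2*L + 4281*F/10088 + F*L) = 2 + 2*L + 4281*F/10088 + F*L)
-2205931/(-3521608) + C(-1777, -1278)/2343606 = -2205931/(-3521608) + (2 + 2*(-1278) + (4281/10088)*(-1777) - 1777*(-1278))/2343606 = -2205931*(-1/3521608) + (2 - 2556 - 7607337/10088 + 2271006)*(1/2343606) = 2205931/3521608 + (22876536439/10088)*(1/2343606) = 2205931/3521608 + 22876536439/23642297328 = 16589433790365785/10407362926082928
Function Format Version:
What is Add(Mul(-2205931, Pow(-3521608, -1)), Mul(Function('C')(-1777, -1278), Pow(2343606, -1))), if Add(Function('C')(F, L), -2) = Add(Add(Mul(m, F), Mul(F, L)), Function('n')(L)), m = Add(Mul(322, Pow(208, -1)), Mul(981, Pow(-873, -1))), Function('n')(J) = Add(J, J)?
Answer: Rational(16589433790365785, 10407362926082928) ≈ 1.5940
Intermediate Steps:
Function('n')(J) = Mul(2, J)
m = Rational(4281, 10088) (m = Add(Mul(322, Rational(1, 208)), Mul(981, Rational(-1, 873))) = Add(Rational(161, 104), Rational(-109, 97)) = Rational(4281, 10088) ≈ 0.42437)
Function('C')(F, L) = Add(2, Mul(2, L), Mul(Rational(4281, 10088), F), Mul(F, L)) (Function('C')(F, L) = Add(2, Add(Add(Mul(Rational(4281, 10088), F), Mul(F, L)), Mul(2, L))) = Add(2, Add(Mul(2, L), Mul(Rational(4281, 10088), F), Mul(F, L))) = Add(2, Mul(2, L), Mul(Rational(4281, 10088), F), Mul(F, L)))
Add(Mul(-2205931, Pow(-3521608, -1)), Mul(Function('C')(-1777, -1278), Pow(2343606, -1))) = Add(Mul(-2205931, Pow(-3521608, -1)), Mul(Add(2, Mul(2, -1278), Mul(Rational(4281, 10088), -1777), Mul(-1777, -1278)), Pow(2343606, -1))) = Add(Mul(-2205931, Rational(-1, 3521608)), Mul(Add(2, -2556, Rational(-7607337, 10088), 2271006), Rational(1, 2343606))) = Add(Rational(2205931, 3521608), Mul(Rational(22876536439, 10088), Rational(1, 2343606))) = Add(Rational(2205931, 3521608), Rational(22876536439, 23642297328)) = Rational(16589433790365785, 10407362926082928)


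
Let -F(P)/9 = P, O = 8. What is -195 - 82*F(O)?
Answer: 5709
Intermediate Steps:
F(P) = -9*P
-195 - 82*F(O) = -195 - (-738)*8 = -195 - 82*(-72) = -195 + 5904 = 5709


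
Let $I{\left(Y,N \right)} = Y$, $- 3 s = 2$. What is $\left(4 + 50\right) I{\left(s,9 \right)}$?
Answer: $-36$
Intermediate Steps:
$s = - \frac{2}{3}$ ($s = \left(- \frac{1}{3}\right) 2 = - \frac{2}{3} \approx -0.66667$)
$\left(4 + 50\right) I{\left(s,9 \right)} = \left(4 + 50\right) \left(- \frac{2}{3}\right) = 54 \left(- \frac{2}{3}\right) = -36$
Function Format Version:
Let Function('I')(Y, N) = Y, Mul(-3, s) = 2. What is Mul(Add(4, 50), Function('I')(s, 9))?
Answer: -36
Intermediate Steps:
s = Rational(-2, 3) (s = Mul(Rational(-1, 3), 2) = Rational(-2, 3) ≈ -0.66667)
Mul(Add(4, 50), Function('I')(s, 9)) = Mul(Add(4, 50), Rational(-2, 3)) = Mul(54, Rational(-2, 3)) = -36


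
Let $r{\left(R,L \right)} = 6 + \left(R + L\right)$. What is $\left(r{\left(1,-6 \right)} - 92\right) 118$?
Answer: $-10738$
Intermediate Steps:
$r{\left(R,L \right)} = 6 + L + R$ ($r{\left(R,L \right)} = 6 + \left(L + R\right) = 6 + L + R$)
$\left(r{\left(1,-6 \right)} - 92\right) 118 = \left(\left(6 - 6 + 1\right) - 92\right) 118 = \left(1 - 92\right) 118 = \left(-91\right) 118 = -10738$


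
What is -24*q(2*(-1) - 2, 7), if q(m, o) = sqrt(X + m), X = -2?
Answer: -24*I*sqrt(6) ≈ -58.788*I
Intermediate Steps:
q(m, o) = sqrt(-2 + m)
-24*q(2*(-1) - 2, 7) = -24*sqrt(-2 + (2*(-1) - 2)) = -24*sqrt(-2 + (-2 - 2)) = -24*sqrt(-2 - 4) = -24*I*sqrt(6)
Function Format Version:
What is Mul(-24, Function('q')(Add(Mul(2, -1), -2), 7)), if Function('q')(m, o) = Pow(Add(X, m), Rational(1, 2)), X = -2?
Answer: Mul(-24, I, Pow(6, Rational(1, 2))) ≈ Mul(-58.788, I)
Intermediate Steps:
Function('q')(m, o) = Pow(Add(-2, m), Rational(1, 2))
Mul(-24, Function('q')(Add(Mul(2, -1), -2), 7)) = Mul(-24, Pow(Add(-2, Add(Mul(2, -1), -2)), Rational(1, 2))) = Mul(-24, Pow(Add(-2, Add(-2, -2)), Rational(1, 2))) = Mul(-24, Pow(Add(-2, -4), Rational(1, 2))) = Mul(-24, Pow(-6, Rational(1, 2))) = Mul(-24, Mul(I, Pow(6, Rational(1, 2)))) = Mul(-24, I, Pow(6, Rational(1, 2)))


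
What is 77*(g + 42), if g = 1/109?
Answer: 352583/109 ≈ 3234.7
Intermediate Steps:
g = 1/109 ≈ 0.0091743
77*(g + 42) = 77*(1/109 + 42) = 77*(4579/109) = 352583/109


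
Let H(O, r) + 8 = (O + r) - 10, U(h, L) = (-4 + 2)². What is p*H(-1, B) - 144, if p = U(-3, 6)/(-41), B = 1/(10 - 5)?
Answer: -29144/205 ≈ -142.17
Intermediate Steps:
U(h, L) = 4 (U(h, L) = (-2)² = 4)
B = ⅕ (B = 1/5 = ⅕ ≈ 0.20000)
H(O, r) = -18 + O + r (H(O, r) = -8 + ((O + r) - 10) = -8 + (-10 + O + r) = -18 + O + r)
p = -4/41 (p = 4/(-41) = 4*(-1/41) = -4/41 ≈ -0.097561)
p*H(-1, B) - 144 = -4*(-18 - 1 + ⅕)/41 - 144 = -4/41*(-94/5) - 144 = 376/205 - 144 = -29144/205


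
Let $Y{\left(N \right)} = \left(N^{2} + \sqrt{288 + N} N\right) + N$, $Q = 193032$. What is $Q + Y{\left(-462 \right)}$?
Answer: $406014 - 462 i \sqrt{174} \approx 4.0601 \cdot 10^{5} - 6094.2 i$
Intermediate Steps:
$Y{\left(N \right)} = N + N^{2} + N \sqrt{288 + N}$ ($Y{\left(N \right)} = \left(N^{2} + N \sqrt{288 + N}\right) + N = N + N^{2} + N \sqrt{288 + N}$)
$Q + Y{\left(-462 \right)} = 193032 - 462 \left(1 - 462 + \sqrt{288 - 462}\right) = 193032 - 462 \left(1 - 462 + \sqrt{-174}\right) = 193032 - 462 \left(1 - 462 + i \sqrt{174}\right) = 193032 - 462 \left(-461 + i \sqrt{174}\right) = 193032 + \left(212982 - 462 i \sqrt{174}\right) = 406014 - 462 i \sqrt{174}$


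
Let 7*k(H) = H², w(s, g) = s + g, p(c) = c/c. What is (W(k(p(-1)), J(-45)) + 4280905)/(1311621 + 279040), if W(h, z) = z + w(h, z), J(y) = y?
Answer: 29965706/11134627 ≈ 2.6912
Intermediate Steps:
p(c) = 1
w(s, g) = g + s
k(H) = H²/7
W(h, z) = h + 2*z (W(h, z) = z + (z + h) = z + (h + z) = h + 2*z)
(W(k(p(-1)), J(-45)) + 4280905)/(1311621 + 279040) = (((⅐)*1² + 2*(-45)) + 4280905)/(1311621 + 279040) = (((⅐)*1 - 90) + 4280905)/1590661 = ((⅐ - 90) + 4280905)*(1/1590661) = (-629/7 + 4280905)*(1/1590661) = (29965706/7)*(1/1590661) = 29965706/11134627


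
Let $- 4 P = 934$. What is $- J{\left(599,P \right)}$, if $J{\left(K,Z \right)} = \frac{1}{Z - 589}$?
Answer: $\frac{2}{1645} \approx 0.0012158$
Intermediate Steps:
$P = - \frac{467}{2}$ ($P = \left(- \frac{1}{4}\right) 934 = - \frac{467}{2} \approx -233.5$)
$J{\left(K,Z \right)} = \frac{1}{-589 + Z}$
$- J{\left(599,P \right)} = - \frac{1}{-589 - \frac{467}{2}} = - \frac{1}{- \frac{1645}{2}} = \left(-1\right) \left(- \frac{2}{1645}\right) = \frac{2}{1645}$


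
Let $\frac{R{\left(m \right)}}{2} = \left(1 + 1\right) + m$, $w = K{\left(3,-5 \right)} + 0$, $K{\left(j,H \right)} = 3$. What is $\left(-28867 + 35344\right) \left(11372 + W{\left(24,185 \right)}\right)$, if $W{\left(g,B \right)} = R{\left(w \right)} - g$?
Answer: $73565766$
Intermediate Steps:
$w = 3$ ($w = 3 + 0 = 3$)
$R{\left(m \right)} = 4 + 2 m$ ($R{\left(m \right)} = 2 \left(\left(1 + 1\right) + m\right) = 2 \left(2 + m\right) = 4 + 2 m$)
$W{\left(g,B \right)} = 10 - g$ ($W{\left(g,B \right)} = \left(4 + 2 \cdot 3\right) - g = \left(4 + 6\right) - g = 10 - g$)
$\left(-28867 + 35344\right) \left(11372 + W{\left(24,185 \right)}\right) = \left(-28867 + 35344\right) \left(11372 + \left(10 - 24\right)\right) = 6477 \left(11372 + \left(10 - 24\right)\right) = 6477 \left(11372 - 14\right) = 6477 \cdot 11358 = 73565766$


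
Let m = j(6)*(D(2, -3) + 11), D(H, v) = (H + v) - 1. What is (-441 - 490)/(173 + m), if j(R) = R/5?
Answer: -4655/919 ≈ -5.0653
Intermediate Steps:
D(H, v) = -1 + H + v
j(R) = R/5 (j(R) = R*(⅕) = R/5)
m = 54/5 (m = ((⅕)*6)*((-1 + 2 - 3) + 11) = 6*(-2 + 11)/5 = (6/5)*9 = 54/5 ≈ 10.800)
(-441 - 490)/(173 + m) = (-441 - 490)/(173 + 54/5) = -931/919/5 = -931*5/919 = -4655/919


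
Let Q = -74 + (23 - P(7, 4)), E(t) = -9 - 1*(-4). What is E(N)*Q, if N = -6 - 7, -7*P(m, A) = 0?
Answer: 255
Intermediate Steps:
P(m, A) = 0 (P(m, A) = -⅐*0 = 0)
N = -13
E(t) = -5 (E(t) = -9 + 4 = -5)
Q = -51 (Q = -74 + (23 - 1*0) = -74 + (23 + 0) = -74 + 23 = -51)
E(N)*Q = -5*(-51) = 255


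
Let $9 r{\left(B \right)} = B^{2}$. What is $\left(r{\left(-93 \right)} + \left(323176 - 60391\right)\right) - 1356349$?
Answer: $-1092603$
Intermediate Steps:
$r{\left(B \right)} = \frac{B^{2}}{9}$
$\left(r{\left(-93 \right)} + \left(323176 - 60391\right)\right) - 1356349 = \left(\frac{\left(-93\right)^{2}}{9} + \left(323176 - 60391\right)\right) - 1356349 = \left(\frac{1}{9} \cdot 8649 + 262785\right) - 1356349 = \left(961 + 262785\right) - 1356349 = 263746 - 1356349 = -1092603$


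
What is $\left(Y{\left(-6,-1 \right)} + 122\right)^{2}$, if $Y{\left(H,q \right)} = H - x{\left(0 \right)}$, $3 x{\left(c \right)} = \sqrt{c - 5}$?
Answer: $\frac{\left(348 - i \sqrt{5}\right)^{2}}{9} \approx 13455.0 - 172.92 i$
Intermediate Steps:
$x{\left(c \right)} = \frac{\sqrt{-5 + c}}{3}$ ($x{\left(c \right)} = \frac{\sqrt{c - 5}}{3} = \frac{\sqrt{-5 + c}}{3}$)
$Y{\left(H,q \right)} = H - \frac{i \sqrt{5}}{3}$ ($Y{\left(H,q \right)} = H - \frac{\sqrt{-5 + 0}}{3} = H - \frac{\sqrt{-5}}{3} = H - \frac{i \sqrt{5}}{3}$)
$\left(Y{\left(-6,-1 \right)} + 122\right)^{2} = \left(\left(-6 - \frac{i \sqrt{5}}{3}\right) + 122\right)^{2} = \left(116 - \frac{i \sqrt{5}}{3}\right)^{2}$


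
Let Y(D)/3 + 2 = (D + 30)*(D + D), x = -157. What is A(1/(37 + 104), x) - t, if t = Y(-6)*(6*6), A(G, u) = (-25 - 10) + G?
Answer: 4411186/141 ≈ 31285.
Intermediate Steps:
Y(D) = -6 + 6*D*(30 + D) (Y(D) = -6 + 3*((D + 30)*(D + D)) = -6 + 3*((30 + D)*(2*D)) = -6 + 3*(2*D*(30 + D)) = -6 + 6*D*(30 + D))
A(G, u) = -35 + G
t = -31320 (t = (-6 + 6*(-6)² + 180*(-6))*(6*6) = (-6 + 6*36 - 1080)*36 = (-6 + 216 - 1080)*36 = -870*36 = -31320)
A(1/(37 + 104), x) - t = (-35 + 1/(37 + 104)) - 1*(-31320) = (-35 + 1/141) + 31320 = -4934/141 + 31320 = 4411186/141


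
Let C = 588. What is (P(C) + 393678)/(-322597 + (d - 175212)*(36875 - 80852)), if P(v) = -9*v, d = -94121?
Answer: 194193/5922067372 ≈ 3.2791e-5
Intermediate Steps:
(P(C) + 393678)/(-322597 + (d - 175212)*(36875 - 80852)) = (-9*588 + 393678)/(-322597 + (-94121 - 175212)*(36875 - 80852)) = (-5292 + 393678)/(-322597 - 269333*(-43977)) = 388386/(-322597 + 11844457341) = 388386/11844134744 = 388386*(1/11844134744) = 194193/5922067372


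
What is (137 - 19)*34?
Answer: 4012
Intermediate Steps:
(137 - 19)*34 = 118*34 = 4012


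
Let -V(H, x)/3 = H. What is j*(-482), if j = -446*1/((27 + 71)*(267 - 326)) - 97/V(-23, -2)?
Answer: 127749280/199479 ≈ 640.42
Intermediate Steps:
V(H, x) = -3*H
j = -265040/199479 (j = -446*1/((27 + 71)*(267 - 326)) - 97/((-3*(-23))) = -446/((-59*98)) - 97/69 = -446/(-5782) - 97*1/69 = -446*(-1/5782) - 97/69 = 223/2891 - 97/69 = -265040/199479 ≈ -1.3287)
j*(-482) = -265040/199479*(-482) = 127749280/199479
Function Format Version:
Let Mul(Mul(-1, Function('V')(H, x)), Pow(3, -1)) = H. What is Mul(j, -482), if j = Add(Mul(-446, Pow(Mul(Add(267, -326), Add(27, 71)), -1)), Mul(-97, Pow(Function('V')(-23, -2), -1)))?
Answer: Rational(127749280, 199479) ≈ 640.42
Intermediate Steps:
Function('V')(H, x) = Mul(-3, H)
j = Rational(-265040, 199479) (j = Add(Mul(-446, Pow(Mul(Add(267, -326), Add(27, 71)), -1)), Mul(-97, Pow(Mul(-3, -23), -1))) = Add(Mul(-446, Pow(Mul(-59, 98), -1)), Mul(-97, Pow(69, -1))) = Add(Mul(-446, Pow(-5782, -1)), Mul(-97, Rational(1, 69))) = Add(Mul(-446, Rational(-1, 5782)), Rational(-97, 69)) = Add(Rational(223, 2891), Rational(-97, 69)) = Rational(-265040, 199479) ≈ -1.3287)
Mul(j, -482) = Mul(Rational(-265040, 199479), -482) = Rational(127749280, 199479)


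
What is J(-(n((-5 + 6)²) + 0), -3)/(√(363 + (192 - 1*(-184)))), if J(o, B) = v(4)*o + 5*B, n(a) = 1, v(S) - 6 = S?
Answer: -25*√739/739 ≈ -0.91964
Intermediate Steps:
v(S) = 6 + S
J(o, B) = 5*B + 10*o (J(o, B) = (6 + 4)*o + 5*B = 10*o + 5*B = 5*B + 10*o)
J(-(n((-5 + 6)²) + 0), -3)/(√(363 + (192 - 1*(-184)))) = (5*(-3) + 10*(-(1 + 0)))/(√(363 + (192 - 1*(-184)))) = (-15 + 10*(-1*1))/(√(363 + (192 + 184))) = (-15 + 10*(-1))/(√(363 + 376)) = (-15 - 10)/(√739) = -25*√739/739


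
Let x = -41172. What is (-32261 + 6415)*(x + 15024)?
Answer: 675821208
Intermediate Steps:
(-32261 + 6415)*(x + 15024) = (-32261 + 6415)*(-41172 + 15024) = -25846*(-26148) = 675821208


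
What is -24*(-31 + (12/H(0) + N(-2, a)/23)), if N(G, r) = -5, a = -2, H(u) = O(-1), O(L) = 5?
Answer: 79536/115 ≈ 691.62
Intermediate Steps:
H(u) = 5
-24*(-31 + (12/H(0) + N(-2, a)/23)) = -24*(-31 + (12/5 - 5/23)) = -24*(-31 + 251/115) = -24*(-3314/115) = 79536/115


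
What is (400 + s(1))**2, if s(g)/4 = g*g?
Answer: 163216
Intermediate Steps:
s(g) = 4*g**2 (s(g) = 4*(g*g) = 4*g**2)
(400 + s(1))**2 = (400 + 4*1**2)**2 = (400 + 4*1)**2 = (400 + 4)**2 = 404**2 = 163216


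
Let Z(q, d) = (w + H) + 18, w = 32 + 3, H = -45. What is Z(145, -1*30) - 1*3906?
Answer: -3898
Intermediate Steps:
w = 35
Z(q, d) = 8 (Z(q, d) = (35 - 45) + 18 = -10 + 18 = 8)
Z(145, -1*30) - 1*3906 = 8 - 1*3906 = 8 - 3906 = -3898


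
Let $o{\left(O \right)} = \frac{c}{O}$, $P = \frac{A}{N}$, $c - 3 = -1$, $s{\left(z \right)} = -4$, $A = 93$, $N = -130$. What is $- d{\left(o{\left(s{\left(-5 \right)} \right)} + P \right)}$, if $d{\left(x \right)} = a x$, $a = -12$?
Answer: $- \frac{948}{65} \approx -14.585$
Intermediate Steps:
$c = 2$ ($c = 3 - 1 = 2$)
$P = - \frac{93}{130}$ ($P = \frac{93}{-130} = 93 \left(- \frac{1}{130}\right) = - \frac{93}{130} \approx -0.71538$)
$o{\left(O \right)} = \frac{2}{O}$
$d{\left(x \right)} = - 12 x$
$- d{\left(o{\left(s{\left(-5 \right)} \right)} + P \right)} = - \left(-12\right) \left(\frac{2}{-4} - \frac{93}{130}\right) = - \left(-12\right) \left(2 \left(- \frac{1}{4}\right) - \frac{93}{130}\right) = - \left(-12\right) \left(- \frac{1}{2} - \frac{93}{130}\right) = - \frac{\left(-12\right) \left(-79\right)}{65} = \left(-1\right) \frac{948}{65} = - \frac{948}{65}$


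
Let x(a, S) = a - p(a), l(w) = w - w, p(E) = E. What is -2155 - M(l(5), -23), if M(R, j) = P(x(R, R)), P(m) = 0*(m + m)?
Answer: -2155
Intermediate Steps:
l(w) = 0
x(a, S) = 0 (x(a, S) = a - a = 0)
P(m) = 0 (P(m) = 0*(2*m) = 0)
M(R, j) = 0
-2155 - M(l(5), -23) = -2155 - 1*0 = -2155 + 0 = -2155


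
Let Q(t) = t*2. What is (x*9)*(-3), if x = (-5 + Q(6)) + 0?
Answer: -189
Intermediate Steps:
Q(t) = 2*t
x = 7 (x = (-5 + 2*6) + 0 = (-5 + 12) + 0 = 7 + 0 = 7)
(x*9)*(-3) = (7*9)*(-3) = 63*(-3) = -189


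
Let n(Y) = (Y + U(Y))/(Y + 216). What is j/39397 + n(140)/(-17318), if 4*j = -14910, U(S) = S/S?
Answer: -22986367797/242890699576 ≈ -0.094637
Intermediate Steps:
U(S) = 1
j = -7455/2 (j = (¼)*(-14910) = -7455/2 ≈ -3727.5)
n(Y) = (1 + Y)/(216 + Y) (n(Y) = (Y + 1)/(Y + 216) = (1 + Y)/(216 + Y))
j/39397 + n(140)/(-17318) = -7455/2/39397 + ((1 + 140)/(216 + 140))/(-17318) = -7455/2*1/39397 + (141/356)*(-1/17318) = -7455/78794 + ((1/356)*141)*(-1/17318) = -7455/78794 + (141/356)*(-1/17318) = -7455/78794 - 141/6165208 = -22986367797/242890699576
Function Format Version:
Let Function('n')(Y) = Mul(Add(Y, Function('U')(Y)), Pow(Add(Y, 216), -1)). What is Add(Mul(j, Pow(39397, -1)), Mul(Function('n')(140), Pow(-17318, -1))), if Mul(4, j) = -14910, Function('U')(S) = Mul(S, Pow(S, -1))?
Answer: Rational(-22986367797, 242890699576) ≈ -0.094637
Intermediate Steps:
Function('U')(S) = 1
j = Rational(-7455, 2) (j = Mul(Rational(1, 4), -14910) = Rational(-7455, 2) ≈ -3727.5)
Function('n')(Y) = Mul(Pow(Add(216, Y), -1), Add(1, Y)) (Function('n')(Y) = Mul(Add(Y, 1), Pow(Add(Y, 216), -1)) = Mul(Add(1, Y), Pow(Add(216, Y), -1)) = Mul(Pow(Add(216, Y), -1), Add(1, Y)))
Add(Mul(j, Pow(39397, -1)), Mul(Function('n')(140), Pow(-17318, -1))) = Add(Mul(Rational(-7455, 2), Pow(39397, -1)), Mul(Mul(Pow(Add(216, 140), -1), Add(1, 140)), Pow(-17318, -1))) = Add(Mul(Rational(-7455, 2), Rational(1, 39397)), Mul(Mul(Pow(356, -1), 141), Rational(-1, 17318))) = Add(Rational(-7455, 78794), Mul(Mul(Rational(1, 356), 141), Rational(-1, 17318))) = Add(Rational(-7455, 78794), Mul(Rational(141, 356), Rational(-1, 17318))) = Add(Rational(-7455, 78794), Rational(-141, 6165208)) = Rational(-22986367797, 242890699576)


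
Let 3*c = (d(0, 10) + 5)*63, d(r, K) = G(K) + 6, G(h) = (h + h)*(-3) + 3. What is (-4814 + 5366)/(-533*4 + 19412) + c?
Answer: -695497/720 ≈ -965.97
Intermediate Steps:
G(h) = 3 - 6*h (G(h) = (2*h)*(-3) + 3 = -6*h + 3 = 3 - 6*h)
d(r, K) = 9 - 6*K (d(r, K) = (3 - 6*K) + 6 = 9 - 6*K)
c = -966 (c = (((9 - 6*10) + 5)*63)/3 = (((9 - 60) + 5)*63)/3 = ((-51 + 5)*63)/3 = (-46*63)/3 = (1/3)*(-2898) = -966)
(-4814 + 5366)/(-533*4 + 19412) + c = (-4814 + 5366)/(-533*4 + 19412) - 966 = 552/(-2132 + 19412) - 966 = 552/17280 - 966 = 552*(1/17280) - 966 = 23/720 - 966 = -695497/720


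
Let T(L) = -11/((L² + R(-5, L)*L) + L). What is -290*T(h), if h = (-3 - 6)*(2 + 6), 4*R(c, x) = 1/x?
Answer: 1160/1859 ≈ 0.62399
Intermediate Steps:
R(c, x) = 1/(4*x)
h = -72 (h = -9*8 = -72)
T(L) = -11/(¼ + L + L²) (T(L) = -11/((L² + (1/(4*L))*L) + L) = -11/((L² + ¼) + L) = -11/((¼ + L²) + L) = -11/(¼ + L + L²))
-290*T(h) = -(-12760)/(1 + 4*(-72)*(1 - 72)) = -(-12760)/(1 + 4*(-72)*(-71)) = -(-12760)/(1 + 20448) = -(-12760)/20449 = -290*(-4/1859) = 1160/1859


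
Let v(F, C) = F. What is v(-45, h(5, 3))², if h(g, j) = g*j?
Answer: 2025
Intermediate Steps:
v(-45, h(5, 3))² = (-45)² = 2025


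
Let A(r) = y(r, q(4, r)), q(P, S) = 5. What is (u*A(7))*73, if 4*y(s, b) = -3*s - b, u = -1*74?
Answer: 35113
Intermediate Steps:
u = -74
y(s, b) = -3*s/4 - b/4 (y(s, b) = (-3*s - b)/4 = (-b - 3*s)/4 = -3*s/4 - b/4)
A(r) = -5/4 - 3*r/4 (A(r) = -3*r/4 - ¼*5 = -3*r/4 - 5/4 = -5/4 - 3*r/4)
(u*A(7))*73 = -74*(-5/4 - ¾*7)*73 = -74*(-5/4 - 21/4)*73 = -74*(-13/2)*73 = 481*73 = 35113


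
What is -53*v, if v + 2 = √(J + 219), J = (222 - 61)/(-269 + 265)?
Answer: 106 - 53*√715/2 ≈ -602.60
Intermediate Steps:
J = -161/4 (J = 161/(-4) = 161*(-¼) = -161/4 ≈ -40.250)
v = -2 + √715/2 (v = -2 + √(-161/4 + 219) = -2 + √(715/4) = -2 + √715/2 ≈ 11.370)
-53*v = -53*(-2 + √715/2) = 106 - 53*√715/2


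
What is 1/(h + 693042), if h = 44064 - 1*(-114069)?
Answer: 1/851175 ≈ 1.1748e-6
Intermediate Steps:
h = 158133 (h = 44064 + 114069 = 158133)
1/(h + 693042) = 1/(158133 + 693042) = 1/851175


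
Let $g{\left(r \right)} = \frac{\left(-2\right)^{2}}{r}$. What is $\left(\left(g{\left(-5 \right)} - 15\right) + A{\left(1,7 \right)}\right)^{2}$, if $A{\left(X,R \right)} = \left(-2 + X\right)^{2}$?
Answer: $\frac{5476}{25} \approx 219.04$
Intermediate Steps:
$g{\left(r \right)} = \frac{4}{r}$
$\left(\left(g{\left(-5 \right)} - 15\right) + A{\left(1,7 \right)}\right)^{2} = \left(\left(\frac{4}{-5} - 15\right) + \left(-2 + 1\right)^{2}\right)^{2} = \left(\left(4 \left(- \frac{1}{5}\right) - 15\right) + \left(-1\right)^{2}\right)^{2} = \left(\left(- \frac{4}{5} - 15\right) + 1\right)^{2} = \left(- \frac{79}{5} + 1\right)^{2} = \left(- \frac{74}{5}\right)^{2} = \frac{5476}{25}$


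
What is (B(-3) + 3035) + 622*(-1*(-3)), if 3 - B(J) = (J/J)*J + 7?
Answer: 4900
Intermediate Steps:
B(J) = -4 - J (B(J) = 3 - ((J/J)*J + 7) = 3 - (1*J + 7) = 3 - (J + 7) = 3 - (7 + J) = 3 + (-7 - J) = -4 - J)
(B(-3) + 3035) + 622*(-1*(-3)) = ((-4 - 1*(-3)) + 3035) + 622*(-1*(-3)) = ((-4 + 3) + 3035) + 622*3 = (-1 + 3035) + 1866 = 3034 + 1866 = 4900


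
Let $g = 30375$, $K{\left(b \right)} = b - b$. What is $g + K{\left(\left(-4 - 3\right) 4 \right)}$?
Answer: $30375$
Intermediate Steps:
$K{\left(b \right)} = 0$
$g + K{\left(\left(-4 - 3\right) 4 \right)} = 30375 + 0 = 30375$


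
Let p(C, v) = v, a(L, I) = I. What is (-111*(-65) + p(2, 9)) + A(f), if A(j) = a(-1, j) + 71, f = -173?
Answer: 7122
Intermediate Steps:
A(j) = 71 + j (A(j) = j + 71 = 71 + j)
(-111*(-65) + p(2, 9)) + A(f) = (-111*(-65) + 9) + (71 - 173) = (7215 + 9) - 102 = 7224 - 102 = 7122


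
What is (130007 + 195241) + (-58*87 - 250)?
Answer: 319952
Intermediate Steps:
(130007 + 195241) + (-58*87 - 250) = 325248 + (-5046 - 250) = 325248 - 5296 = 319952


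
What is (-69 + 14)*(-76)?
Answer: 4180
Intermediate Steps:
(-69 + 14)*(-76) = -55*(-76) = 4180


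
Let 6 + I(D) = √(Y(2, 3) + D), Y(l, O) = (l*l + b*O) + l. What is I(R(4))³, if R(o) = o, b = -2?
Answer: -64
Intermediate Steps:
Y(l, O) = l + l² - 2*O (Y(l, O) = (l*l - 2*O) + l = (l² - 2*O) + l = l + l² - 2*O)
I(D) = -6 + √D (I(D) = -6 + √((2 + 2² - 2*3) + D) = -6 + √((2 + 4 - 6) + D) = -6 + √(0 + D) = -6 + √D)
I(R(4))³ = (-6 + √4)³ = (-6 + 2)³ = (-4)³ = -64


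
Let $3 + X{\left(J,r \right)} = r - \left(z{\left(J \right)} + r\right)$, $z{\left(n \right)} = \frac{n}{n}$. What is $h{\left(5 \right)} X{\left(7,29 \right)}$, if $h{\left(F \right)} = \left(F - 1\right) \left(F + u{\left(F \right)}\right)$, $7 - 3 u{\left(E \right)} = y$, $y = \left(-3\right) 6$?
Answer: $- \frac{640}{3} \approx -213.33$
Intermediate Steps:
$y = -18$
$u{\left(E \right)} = \frac{25}{3}$ ($u{\left(E \right)} = \frac{7}{3} - -6 = \frac{7}{3} + 6 = \frac{25}{3}$)
$z{\left(n \right)} = 1$
$X{\left(J,r \right)} = -4$ ($X{\left(J,r \right)} = -3 + \left(r - \left(1 + r\right)\right) = -3 - 1 = -4$)
$h{\left(F \right)} = \left(-1 + F\right) \left(\frac{25}{3} + F\right)$ ($h{\left(F \right)} = \left(F - 1\right) \left(F + \frac{25}{3}\right) = \left(-1 + F\right) \left(\frac{25}{3} + F\right)$)
$h{\left(5 \right)} X{\left(7,29 \right)} = \left(- \frac{25}{3} + 5^{2} + \frac{22}{3} \cdot 5\right) \left(-4\right) = \left(- \frac{25}{3} + 25 + \frac{110}{3}\right) \left(-4\right) = \frac{160}{3} \left(-4\right) = - \frac{640}{3}$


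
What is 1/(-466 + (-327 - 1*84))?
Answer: -1/877 ≈ -0.0011403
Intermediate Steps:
1/(-466 + (-327 - 1*84)) = 1/(-466 + (-327 - 84)) = 1/(-466 - 411) = 1/(-877) = -1/877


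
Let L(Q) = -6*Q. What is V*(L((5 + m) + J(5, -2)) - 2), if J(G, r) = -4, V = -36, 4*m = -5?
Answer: 18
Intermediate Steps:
m = -5/4 (m = (1/4)*(-5) = -5/4 ≈ -1.2500)
V*(L((5 + m) + J(5, -2)) - 2) = -36*(-6*((5 - 5/4) - 4) - 2) = -36*(-6*(15/4 - 4) - 2) = -36*(-6*(-1/4) - 2) = -36*(3/2 - 2) = -36*(-1/2) = 18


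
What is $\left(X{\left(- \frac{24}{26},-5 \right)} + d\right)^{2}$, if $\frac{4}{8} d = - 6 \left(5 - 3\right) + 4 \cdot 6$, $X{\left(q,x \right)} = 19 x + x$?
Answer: $5776$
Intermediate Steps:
$X{\left(q,x \right)} = 20 x$
$d = 24$ ($d = 2 \left(- 6 \left(5 - 3\right) + 4 \cdot 6\right) = 2 \left(- 6 \left(5 - 3\right) + 24\right) = 2 \left(\left(-6\right) 2 + 24\right) = 2 \left(-12 + 24\right) = 2 \cdot 12 = 24$)
$\left(X{\left(- \frac{24}{26},-5 \right)} + d\right)^{2} = \left(20 \left(-5\right) + 24\right)^{2} = \left(-100 + 24\right)^{2} = \left(-76\right)^{2} = 5776$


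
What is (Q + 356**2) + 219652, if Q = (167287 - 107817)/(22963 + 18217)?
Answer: 1426431731/4118 ≈ 3.4639e+5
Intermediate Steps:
Q = 5947/4118 (Q = 59470/41180 = 59470*(1/41180) = 5947/4118 ≈ 1.4441)
(Q + 356**2) + 219652 = (5947/4118 + 356**2) + 219652 = (5947/4118 + 126736) + 219652 = 521904795/4118 + 219652 = 1426431731/4118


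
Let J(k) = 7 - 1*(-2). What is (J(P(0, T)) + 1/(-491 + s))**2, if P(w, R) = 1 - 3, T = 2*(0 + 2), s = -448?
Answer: 71402500/881721 ≈ 80.981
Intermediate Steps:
T = 4 (T = 2*2 = 4)
P(w, R) = -2
J(k) = 9 (J(k) = 7 + 2 = 9)
(J(P(0, T)) + 1/(-491 + s))**2 = (9 + 1/(-491 - 448))**2 = (9 + 1/(-939))**2 = (9 - 1/939)**2 = (8450/939)**2 = 71402500/881721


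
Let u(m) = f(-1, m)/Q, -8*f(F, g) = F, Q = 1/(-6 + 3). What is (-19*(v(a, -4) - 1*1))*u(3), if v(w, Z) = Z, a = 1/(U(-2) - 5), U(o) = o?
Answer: -285/8 ≈ -35.625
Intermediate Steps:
a = -⅐ (a = 1/(-2 - 5) = 1/(-7) = -⅐ ≈ -0.14286)
Q = -⅓ (Q = 1/(-3) = -⅓ ≈ -0.33333)
f(F, g) = -F/8
u(m) = -3/8 (u(m) = (-⅛*(-1))/(-⅓) = (⅛)*(-3) = -3/8)
(-19*(v(a, -4) - 1*1))*u(3) = -19*(-4 - 1*1)*(-3/8) = -19*(-4 - 1)*(-3/8) = -19*(-5)*(-3/8) = 95*(-3/8) = -285/8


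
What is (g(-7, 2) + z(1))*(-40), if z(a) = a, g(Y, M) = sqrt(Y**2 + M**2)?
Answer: -40 - 40*sqrt(53) ≈ -331.20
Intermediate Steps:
g(Y, M) = sqrt(M**2 + Y**2)
(g(-7, 2) + z(1))*(-40) = (sqrt(2**2 + (-7)**2) + 1)*(-40) = (sqrt(4 + 49) + 1)*(-40) = (sqrt(53) + 1)*(-40) = (1 + sqrt(53))*(-40) = -40 - 40*sqrt(53)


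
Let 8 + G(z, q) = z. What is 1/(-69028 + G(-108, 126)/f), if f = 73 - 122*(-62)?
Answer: -7637/527166952 ≈ -1.4487e-5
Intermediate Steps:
G(z, q) = -8 + z
f = 7637 (f = 73 + 7564 = 7637)
1/(-69028 + G(-108, 126)/f) = 1/(-69028 + (-8 - 108)/7637) = 1/(-69028 - 116*1/7637) = 1/(-69028 - 116/7637) = 1/(-527166952/7637) = -7637/527166952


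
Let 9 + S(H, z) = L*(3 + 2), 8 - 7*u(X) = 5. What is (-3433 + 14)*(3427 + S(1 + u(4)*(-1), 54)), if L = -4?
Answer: -11617762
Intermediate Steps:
u(X) = 3/7 (u(X) = 8/7 - ⅐*5 = 8/7 - 5/7 = 3/7)
S(H, z) = -29 (S(H, z) = -9 - 4*(3 + 2) = -9 - 4*5 = -9 - 20 = -29)
(-3433 + 14)*(3427 + S(1 + u(4)*(-1), 54)) = (-3433 + 14)*(3427 - 29) = -3419*3398 = -11617762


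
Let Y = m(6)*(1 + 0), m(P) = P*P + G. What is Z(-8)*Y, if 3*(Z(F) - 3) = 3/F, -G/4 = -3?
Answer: 138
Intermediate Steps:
G = 12 (G = -4*(-3) = 12)
Z(F) = 3 + 1/F (Z(F) = 3 + (3/F)/3 = 3 + 1/F)
m(P) = 12 + P² (m(P) = P*P + 12 = P² + 12 = 12 + P²)
Y = 48 (Y = (12 + 6²)*(1 + 0) = (12 + 36)*1 = 48*1 = 48)
Z(-8)*Y = (3 + 1/(-8))*48 = (3 - ⅛)*48 = (23/8)*48 = 138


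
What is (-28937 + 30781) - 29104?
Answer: -27260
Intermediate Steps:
(-28937 + 30781) - 29104 = 1844 - 29104 = -27260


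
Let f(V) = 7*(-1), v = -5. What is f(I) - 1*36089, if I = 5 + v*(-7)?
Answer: -36096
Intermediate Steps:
I = 40 (I = 5 - 5*(-7) = 5 + 35 = 40)
f(V) = -7
f(I) - 1*36089 = -7 - 1*36089 = -7 - 36089 = -36096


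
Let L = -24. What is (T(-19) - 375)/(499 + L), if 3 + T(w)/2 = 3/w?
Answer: -1449/1805 ≈ -0.80277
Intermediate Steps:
T(w) = -6 + 6/w (T(w) = -6 + 2*(3/w) = -6 + 6/w)
(T(-19) - 375)/(499 + L) = ((-6 + 6/(-19)) - 375)/(499 - 24) = ((-6 + 6*(-1/19)) - 375)/475 = ((-6 - 6/19) - 375)*(1/475) = (-120/19 - 375)*(1/475) = -7245/19*1/475 = -1449/1805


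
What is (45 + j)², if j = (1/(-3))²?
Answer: 164836/81 ≈ 2035.0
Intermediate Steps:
j = ⅑ (j = (1*(-⅓))² = (-⅓)² = ⅑ ≈ 0.11111)
(45 + j)² = (45 + ⅑)² = (406/9)² = 164836/81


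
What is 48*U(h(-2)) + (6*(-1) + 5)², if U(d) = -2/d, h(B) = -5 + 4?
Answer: 97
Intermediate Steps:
h(B) = -1
48*U(h(-2)) + (6*(-1) + 5)² = 48*(-2/(-1)) + (6*(-1) + 5)² = 48*(-2*(-1)) + (-6 + 5)² = 48*2 + (-1)² = 96 + 1 = 97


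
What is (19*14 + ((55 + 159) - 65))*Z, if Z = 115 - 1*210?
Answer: -39425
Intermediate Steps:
Z = -95 (Z = 115 - 210 = -95)
(19*14 + ((55 + 159) - 65))*Z = (19*14 + ((55 + 159) - 65))*(-95) = (266 + (214 - 65))*(-95) = (266 + 149)*(-95) = 415*(-95) = -39425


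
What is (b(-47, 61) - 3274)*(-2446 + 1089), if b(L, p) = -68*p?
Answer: 10071654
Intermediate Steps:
(b(-47, 61) - 3274)*(-2446 + 1089) = (-68*61 - 3274)*(-2446 + 1089) = (-4148 - 3274)*(-1357) = -7422*(-1357) = 10071654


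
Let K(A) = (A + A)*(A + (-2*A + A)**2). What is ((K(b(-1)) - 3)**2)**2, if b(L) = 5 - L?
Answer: 63001502001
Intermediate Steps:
K(A) = 2*A*(A + A**2) (K(A) = (2*A)*(A + (-A)**2) = (2*A)*(A + A**2) = 2*A*(A + A**2))
((K(b(-1)) - 3)**2)**2 = ((2*(5 - 1*(-1))**2*(1 + (5 - 1*(-1))) - 3)**2)**2 = ((2*(5 + 1)**2*(1 + (5 + 1)) - 3)**2)**2 = ((2*6**2*(1 + 6) - 3)**2)**2 = ((2*36*7 - 3)**2)**2 = ((504 - 3)**2)**2 = (501**2)**2 = 251001**2 = 63001502001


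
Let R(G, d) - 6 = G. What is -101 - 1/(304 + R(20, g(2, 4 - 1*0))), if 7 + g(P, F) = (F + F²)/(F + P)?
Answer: -33331/330 ≈ -101.00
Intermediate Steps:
g(P, F) = -7 + (F + F²)/(F + P)
R(G, d) = 6 + G
-101 - 1/(304 + R(20, g(2, 4 - 1*0))) = -101 - 1/(304 + (6 + 20)) = -101 - 1/(304 + 26) = -101 - 1/330 = -33331/330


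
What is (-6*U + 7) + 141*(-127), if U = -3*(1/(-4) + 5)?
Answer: -35629/2 ≈ -17815.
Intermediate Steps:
U = -57/4 (U = -3*(-1/4 + 5) = -3*19/4 = -57/4 ≈ -14.250)
(-6*U + 7) + 141*(-127) = (-6*(-57)/4 + 7) + 141*(-127) = (-2*(-171/4) + 7) - 17907 = (171/2 + 7) - 17907 = 185/2 - 17907 = -35629/2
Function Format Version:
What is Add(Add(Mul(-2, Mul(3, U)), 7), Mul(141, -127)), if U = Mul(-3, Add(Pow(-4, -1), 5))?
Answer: Rational(-35629, 2) ≈ -17815.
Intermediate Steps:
U = Rational(-57, 4) (U = Mul(-3, Add(Rational(-1, 4), 5)) = Mul(-3, Rational(19, 4)) = Rational(-57, 4) ≈ -14.250)
Add(Add(Mul(-2, Mul(3, U)), 7), Mul(141, -127)) = Add(Add(Mul(-2, Mul(3, Rational(-57, 4))), 7), Mul(141, -127)) = Add(Add(Mul(-2, Rational(-171, 4)), 7), -17907) = Add(Add(Rational(171, 2), 7), -17907) = Add(Rational(185, 2), -17907) = Rational(-35629, 2)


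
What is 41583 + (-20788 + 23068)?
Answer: 43863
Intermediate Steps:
41583 + (-20788 + 23068) = 41583 + 2280 = 43863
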